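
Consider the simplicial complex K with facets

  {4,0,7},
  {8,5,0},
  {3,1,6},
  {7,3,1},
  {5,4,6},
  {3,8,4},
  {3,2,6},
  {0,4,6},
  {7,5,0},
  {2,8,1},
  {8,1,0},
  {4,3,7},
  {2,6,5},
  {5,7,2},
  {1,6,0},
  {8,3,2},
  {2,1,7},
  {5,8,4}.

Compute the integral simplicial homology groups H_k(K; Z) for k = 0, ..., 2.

H_0 = Z,  H_1 = Z ⊕ Z/2,  H_2 = 0.

We work with the vertex ordering 0 < 1 < 2 < 3 < 4 < 5 < 6 < 7 < 8. The simplices of K, each written with vertices in increasing order, are:

  0-simplices (9): [0], [1], [2], [3], [4], [5], [6], [7], [8]
  1-simplices (27): (27 of them)
  2-simplices (18): [0,1,6], [0,1,8], [0,4,6], [0,4,7], [0,5,7], [0,5,8], [1,2,7], [1,2,8], [1,3,6], [1,3,7], [2,3,6], [2,3,8], [2,5,6], [2,5,7], [3,4,7], [3,4,8], [4,5,6], [4,5,8]

giving chain groups C_0 ≅ Z^9, C_1 ≅ Z^27, C_2 ≅ Z^18.

Boundary ∂_1: C_1 → C_0 is given by ∂[p,q] = [q] − [p].
As a 9×27 matrix over Z this has rank 8, with invariant factors (1,1,1,1,1,1,1,1).

The boundary map ∂_2: C_2 → C_1 sends each 2-simplex [p,q,r] to [q,r] − [p,r] + [p,q]. For instance
  ∂[0,1,8] = [1,8] − [0,8] + [0,1],
  ∂[1,3,7] = [3,7] − [1,7] + [1,3].
This gives a 27×18 integer matrix of rank 18; reducing to Smith normal form yields diagonal entries (1,1,1,1,1,1,1,1,1,1,1,1,1,1,1,1,1,2).

Now H_k = ker ∂_k / im ∂_{k+1}, so:

  H_0: rank C_0 − rank ∂_1 = 9 − 8 = 1, and the invariant factors of ∂_1 are all 1, so H_0 ≅ Z.
  H_1: rank ker ∂_1 − rank ∂_2 = (27 − 8) − 18 = 1, and ∂_2 has invariant factor 2 > 1, so H_1 ≅ Z ⊕ Z/2.
  H_2: rank ker ∂_2 − rank ∂_3 = (18 − 18) − 0 = 0, and there is no ∂_3, so H_2 ≅ 0.

(K is a triangulation of the Klein bottle.)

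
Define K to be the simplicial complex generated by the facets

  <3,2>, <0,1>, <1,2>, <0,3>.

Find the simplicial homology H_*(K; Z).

H_0 = Z,  H_1 = Z.

Take the total order 0 < 1 < 2 < 3 on the vertex set. Then K (dimension 1) consists of the simplices:

  0-simplices (4): [0], [1], [2], [3]
  1-simplices (4): [0,1], [0,3], [1,2], [2,3]

Hence C_0 ≅ Z^4, C_1 ≅ Z^4.

Boundary ∂_1: C_1 → C_0 is given by ∂[p,q] = [q] − [p].
The resulting 4×4 matrix has rank 3, and its Smith normal form has invariant factors (1,1,1).

From H_k ≅ ker(∂_k) / im(∂_{k+1}) we obtain:

  H_0: rank C_0 − rank ∂_1 = 4 − 3 = 1, and the invariant factors of ∂_1 are all 1, so H_0 ≅ Z.
  H_1: rank ker ∂_1 − rank ∂_2 = (4 − 3) − 0 = 1, and there is no ∂_2, so H_1 ≅ Z.

As a check, the Euler characteristic is 4 − 4 = 0, which agrees with 1 − 1 = 0.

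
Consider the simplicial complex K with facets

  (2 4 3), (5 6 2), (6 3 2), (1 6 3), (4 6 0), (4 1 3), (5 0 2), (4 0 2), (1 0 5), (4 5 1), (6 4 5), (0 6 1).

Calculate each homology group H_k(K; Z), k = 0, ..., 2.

H_0 = Z,  H_1 = Z/2,  H_2 = 0.

Order the vertices as 0 < 1 < 2 < 3 < 4 < 5 < 6. Listing each simplex with vertices in this order, K has dimension 2 with simplices:

  0-simplices (7): [0], [1], [2], [3], [4], [5], [6]
  1-simplices (18): [0,1], [0,2], [0,4], [0,5], [0,6], [1,3], [1,4], [1,5], [1,6], [2,3], [2,4], [2,5], [2,6], [3,4], [3,6], [4,5], [4,6], [5,6]
  2-simplices (12): [0,1,5], [0,1,6], [0,2,4], [0,2,5], [0,4,6], [1,3,4], [1,3,6], [1,4,5], [2,3,4], [2,3,6], [2,5,6], [4,5,6]

so the chain groups are C_0 ≅ Z^7, C_1 ≅ Z^18, C_2 ≅ Z^12.

The boundary map ∂_1: C_1 → C_0 sends each edge [p,q] (with p < q) to q − p. For instance
  ∂[0,6] = [6] − [0].
The 7×18 boundary matrix has rank 6 and Smith normal form diag(1,1,1,1,1,1).

Boundary ∂_2: C_2 → C_1 acts by ∂[p,q,r] = [q,r] − [p,r] + [p,q]. For instance
  ∂[0,4,6] = [4,6] − [0,6] + [0,4],
  ∂[2,3,4] = [3,4] − [2,4] + [2,3].
The 18×12 boundary matrix has rank 12 and Smith normal form diag(1,1,1,1,1,1,1,1,1,1,1,2).

Computing H_k = (kernel of ∂_k) / (image of ∂_{k+1}):

  H_0: rank C_0 − rank ∂_1 = 7 − 6 = 1, and the invariant factors of ∂_1 are all 1, so H_0 ≅ Z.
  H_1: rank ker ∂_1 − rank ∂_2 = (18 − 6) − 12 = 0, and ∂_2 has invariant factor 2 > 1, so H_1 ≅ Z/2.
  H_2: rank ker ∂_2 − rank ∂_3 = (12 − 12) − 0 = 0, and there is no ∂_3, so H_2 ≅ 0.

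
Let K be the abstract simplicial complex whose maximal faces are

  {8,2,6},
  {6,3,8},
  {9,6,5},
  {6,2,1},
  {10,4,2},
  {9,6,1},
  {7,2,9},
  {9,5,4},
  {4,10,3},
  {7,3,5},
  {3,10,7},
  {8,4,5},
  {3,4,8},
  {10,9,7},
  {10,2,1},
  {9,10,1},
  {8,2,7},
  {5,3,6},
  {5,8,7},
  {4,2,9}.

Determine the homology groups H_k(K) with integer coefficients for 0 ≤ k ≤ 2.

H_0 ≅ Z,  H_1 ≅ Z ⊕ Z_2,  H_2 = 0.

Take the total order 1 < 2 < 3 < 4 < 5 < 6 < 7 < 8 < 9 < 10 on the vertex set. Then K (dimension 2) consists of the simplices:

  0-simplices (10): [1], [2], [3], [4], [5], [6], [7], [8], [9], [10]
  1-simplices (30): (30 of them)
  2-simplices (20): (20 of them)

so the chain groups are C_0 ≅ Z^10, C_1 ≅ Z^30, C_2 ≅ Z^20.

The boundary map ∂_1: C_1 → C_0 sends each edge [p,q] (with p < q) to q − p.
The resulting 10×30 matrix has rank 9, and its Smith normal form has invariant factors (1,1,1,1,1,1,1,1,1).

The boundary map ∂_2: C_2 → C_1 maps a triangle to the signed sum of its edges. For instance
  ∂[2,6,8] = [6,8] − [2,8] + [2,6],
  ∂[3,4,8] = [4,8] − [3,8] + [3,4].
This gives a 30×20 integer matrix of rank 20; reducing to Smith normal form yields diagonal entries (1,1,1,1,1,1,1,1,1,1,1,1,1,1,1,1,1,1,1,2).

Computing H_k = (kernel of ∂_k) / (image of ∂_{k+1}):

  H_0: rank C_0 − rank ∂_1 = 10 − 9 = 1, and the invariant factors of ∂_1 are all 1, so H_0 = Z.
  H_1: rank ker ∂_1 − rank ∂_2 = (30 − 9) − 20 = 1, and ∂_2 has invariant factor 2 > 1, so H_1 = Z ⊕ Z_2.
  H_2: rank ker ∂_2 − rank ∂_3 = (20 − 20) − 0 = 0, and there is no ∂_3, so H_2 = 0.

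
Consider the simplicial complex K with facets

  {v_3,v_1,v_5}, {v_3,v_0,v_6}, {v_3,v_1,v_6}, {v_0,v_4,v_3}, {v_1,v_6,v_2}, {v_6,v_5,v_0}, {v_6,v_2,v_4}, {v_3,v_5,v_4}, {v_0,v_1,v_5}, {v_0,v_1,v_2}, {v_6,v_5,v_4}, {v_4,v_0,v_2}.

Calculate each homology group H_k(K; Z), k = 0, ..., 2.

We work with the vertex ordering v_0 < v_1 < v_2 < v_3 < v_4 < v_5 < v_6. The simplices of K, each written with vertices in increasing order, are:

  0-simplices (7): [v_0], [v_1], [v_2], [v_3], [v_4], [v_5], [v_6]
  1-simplices (18): (18 of them)
  2-simplices (12): (12 of them)

so the chain groups are C_0 ≅ Z^7, C_1 ≅ Z^18, C_2 ≅ Z^12.

The boundary map ∂_1: C_1 → C_0 is given by ∂[p,q] = [q] − [p].
The 7×18 boundary matrix has rank 6 and Smith normal form diag(1,1,1,1,1,1).

∂_2: C_2 → C_1 maps a triangle to the signed sum of its edges. For instance
  ∂[v_0,v_1,v_2] = [v_1,v_2] − [v_0,v_2] + [v_0,v_1],
  ∂[v_0,v_2,v_4] = [v_2,v_4] − [v_0,v_4] + [v_0,v_2].
The 18×12 boundary matrix has rank 12 and Smith normal form diag(1,1,1,1,1,1,1,1,1,1,1,2).

From H_k ≅ ker(∂_k) / im(∂_{k+1}) we obtain:

  H_0: rank C_0 − rank ∂_1 = 7 − 6 = 1, and the invariant factors of ∂_1 are all 1, so H_0 ≅ Z.
  H_1: rank ker ∂_1 − rank ∂_2 = (18 − 6) − 12 = 0, and ∂_2 has invariant factor 2 > 1, so H_1 ≅ Z/2.
  H_2: rank ker ∂_2 − rank ∂_3 = (12 − 12) − 0 = 0, and there is no ∂_3, so H_2 ≅ 0.

H_0 ≅ Z,  H_1 ≅ Z/2,  H_2 = 0.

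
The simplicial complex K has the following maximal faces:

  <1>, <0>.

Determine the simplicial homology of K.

H_0 = Z^2.

Order the vertices as 0 < 1. Listing each simplex with vertices in this order, K has dimension 0 with simplices:

  0-simplices (2): [0], [1]

giving chain groups C_0 ≅ Z^2.

Now H_k = ker ∂_k / im ∂_{k+1}, so:

  H_0: rank C_0 − rank ∂_1 = 2 − 0 = 2, and there is no ∂_1, so H_0 ≅ Z^2.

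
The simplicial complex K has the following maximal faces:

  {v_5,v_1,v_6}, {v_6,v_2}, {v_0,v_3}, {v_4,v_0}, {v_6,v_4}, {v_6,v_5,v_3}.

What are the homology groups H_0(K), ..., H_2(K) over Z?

Take the total order v_0 < v_1 < v_2 < v_3 < v_4 < v_5 < v_6 on the vertex set. Then K (dimension 2) consists of the simplices:

  0-simplices (7): [v_0], [v_1], [v_2], [v_3], [v_4], [v_5], [v_6]
  1-simplices (9): [v_0,v_3], [v_0,v_4], [v_1,v_5], [v_1,v_6], [v_2,v_6], [v_3,v_5], [v_3,v_6], [v_4,v_6], [v_5,v_6]
  2-simplices (2): [v_1,v_5,v_6], [v_3,v_5,v_6]

giving chain groups C_0 ≅ Z^7, C_1 ≅ Z^9, C_2 ≅ Z^2.

∂_1: C_1 → C_0 sends each edge [p,q] (with p < q) to q − p. For instance
  ∂[v_4,v_6] = [v_6] − [v_4].
As a 7×9 matrix over Z this has rank 6, with invariant factors (1,1,1,1,1,1).

∂_2: C_2 → C_1 acts by ∂[p,q,r] = [q,r] − [p,r] + [p,q]. For instance
  ∂[v_1,v_5,v_6] = [v_5,v_6] − [v_1,v_6] + [v_1,v_5],
  ∂[v_3,v_5,v_6] = [v_5,v_6] − [v_3,v_6] + [v_3,v_5].
The 9×2 boundary matrix has rank 2 and Smith normal form diag(1,1).

Now H_k = ker ∂_k / im ∂_{k+1}, so:

  H_0: rank C_0 − rank ∂_1 = 7 − 6 = 1, and the invariant factors of ∂_1 are all 1, so H_0 = Z.
  H_1: rank ker ∂_1 − rank ∂_2 = (9 − 6) − 2 = 1, and the invariant factors of ∂_2 are all 1, so H_1 = Z.
  H_2: rank ker ∂_2 − rank ∂_3 = (2 − 2) − 0 = 0, and there is no ∂_3, so H_2 = 0.

H_0 = Z,  H_1 = Z,  H_2 = 0.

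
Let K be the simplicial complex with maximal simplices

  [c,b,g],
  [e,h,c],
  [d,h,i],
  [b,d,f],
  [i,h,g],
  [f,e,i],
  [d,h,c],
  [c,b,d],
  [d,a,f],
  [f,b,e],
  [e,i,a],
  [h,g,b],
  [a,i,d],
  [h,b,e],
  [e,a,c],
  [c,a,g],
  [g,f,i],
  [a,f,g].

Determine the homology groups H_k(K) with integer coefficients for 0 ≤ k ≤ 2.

H_0 = Z,  H_1 = Z ⊕ Z/2,  H_2 = 0.

Take the total order a < b < c < d < e < f < g < h < i on the vertex set. Then K (dimension 2) consists of the simplices:

  0-simplices (9): a, b, c, d, e, f, g, h, i
  1-simplices (27): ac, ad, ae, af, ag, ai, bc, bd, be, bf, bg, bh, cd, ce, cg, ch, df, dh, di, ef, eh, ei, fg, fi, gh, gi, hi
  2-simplices (18): ace, acg, adf, adi, aei, afg, bcd, bcg, bdf, bef, beh, bgh, cdh, ceh, dhi, efi, fgi, ghi

Hence C_0 ≅ Z^9, C_1 ≅ Z^27, C_2 ≅ Z^18.

∂_1: C_1 → C_0 sends each edge [p,q] (with p < q) to q − p. For instance
  ∂ad = d − a.
The 9×27 boundary matrix has rank 8 and Smith normal form diag(1,1,1,1,1,1,1,1).

∂_2: C_2 → C_1 maps a triangle to the signed sum of its edges. For instance
  ∂ghi = hi − gi + gh,
  ∂ace = ce − ae + ac.
The resulting 27×18 matrix has rank 18, and its Smith normal form has invariant factors (1,1,1,1,1,1,1,1,1,1,1,1,1,1,1,1,1,2).

From H_k ≅ ker(∂_k) / im(∂_{k+1}) we obtain:

  H_0: rank C_0 − rank ∂_1 = 9 − 8 = 1, and the invariant factors of ∂_1 are all 1, so H_0 ≅ Z.
  H_1: rank ker ∂_1 − rank ∂_2 = (27 − 8) − 18 = 1, and ∂_2 has invariant factor 2 > 1, so H_1 ≅ Z ⊕ Z/2.
  H_2: rank ker ∂_2 − rank ∂_3 = (18 − 18) − 0 = 0, and there is no ∂_3, so H_2 ≅ 0.

As a check, the Euler characteristic is 9 − 27 + 18 = 0, which agrees with 1 − 1 + 0 = 0.
(K is a triangulation of the Klein bottle.)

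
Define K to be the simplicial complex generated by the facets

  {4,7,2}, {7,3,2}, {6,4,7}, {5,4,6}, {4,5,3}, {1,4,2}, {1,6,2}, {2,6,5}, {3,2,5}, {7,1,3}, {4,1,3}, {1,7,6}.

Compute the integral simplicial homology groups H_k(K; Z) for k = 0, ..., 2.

Order the vertices as 1 < 2 < 3 < 4 < 5 < 6 < 7. Listing each simplex with vertices in this order, K has dimension 2 with simplices:

  0-simplices (7): [1], [2], [3], [4], [5], [6], [7]
  1-simplices (18): [1,2], [1,3], [1,4], [1,6], [1,7], [2,3], [2,4], [2,5], [2,6], [2,7], [3,4], [3,5], [3,7], [4,5], [4,6], [4,7], [5,6], [6,7]
  2-simplices (12): [1,2,4], [1,2,6], [1,3,4], [1,3,7], [1,6,7], [2,3,5], [2,3,7], [2,4,7], [2,5,6], [3,4,5], [4,5,6], [4,6,7]

giving chain groups C_0 ≅ Z^7, C_1 ≅ Z^18, C_2 ≅ Z^12.

Boundary ∂_1: C_1 → C_0 is given by ∂[p,q] = [q] − [p].
This gives a 7×18 integer matrix of rank 6; reducing to Smith normal form yields diagonal entries (1,1,1,1,1,1).

Boundary ∂_2: C_2 → C_1 maps a triangle to the signed sum of its edges. For instance
  ∂[2,3,5] = [3,5] − [2,5] + [2,3],
  ∂[2,4,7] = [4,7] − [2,7] + [2,4].
This gives a 18×12 integer matrix of rank 12; reducing to Smith normal form yields diagonal entries (1,1,1,1,1,1,1,1,1,1,1,2).

Now H_k = ker ∂_k / im ∂_{k+1}, so:

  H_0: rank C_0 − rank ∂_1 = 7 − 6 = 1, and the invariant factors of ∂_1 are all 1, so H_0 ≅ Z.
  H_1: rank ker ∂_1 − rank ∂_2 = (18 − 6) − 12 = 0, and ∂_2 has invariant factor 2 > 1, so H_1 ≅ Z/2.
  H_2: rank ker ∂_2 − rank ∂_3 = (12 − 12) − 0 = 0, and there is no ∂_3, so H_2 ≅ 0.

H_0 ≅ Z,  H_1 ≅ Z/2,  H_2 = 0.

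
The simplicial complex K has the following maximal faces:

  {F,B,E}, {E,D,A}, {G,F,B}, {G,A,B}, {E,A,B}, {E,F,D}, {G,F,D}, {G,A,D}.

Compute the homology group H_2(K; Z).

H_2 = Z.

Fix the vertex order A < B < D < E < F < G and write every simplex with vertices in increasing order. Then dim K = 2 and the simplices of K are:

  0-simplices (6): A, B, D, E, F, G
  1-simplices (12): AB, AD, AE, AG, BE, BF, BG, DE, DF, DG, EF, FG
  2-simplices (8): ABE, ABG, ADE, ADG, BEF, BFG, DEF, DFG

so the chain groups are C_0 ≅ Z^6, C_1 ≅ Z^12, C_2 ≅ Z^8.

Boundary ∂_1: C_1 → C_0 maps an edge to its endpoints' difference, ∂[p,q] = q − p. For instance
  ∂AB = B − A.
The 6×12 boundary matrix has rank 5 and Smith normal form diag(1,1,1,1,1).

∂_2: C_2 → C_1 maps a triangle to the signed sum of its edges. For instance
  ∂BFG = FG − BG + BF,
  ∂ADG = DG − AG + AD.
As a 12×8 matrix over Z this has rank 7, with invariant factors (1,1,1,1,1,1,1).

Reading off H_k = ker ∂_k / im ∂_{k+1}:

  H_2: rank ker ∂_2 − rank ∂_3 = (8 − 7) − 0 = 1, and there is no ∂_3, so H_2 ≅ Z.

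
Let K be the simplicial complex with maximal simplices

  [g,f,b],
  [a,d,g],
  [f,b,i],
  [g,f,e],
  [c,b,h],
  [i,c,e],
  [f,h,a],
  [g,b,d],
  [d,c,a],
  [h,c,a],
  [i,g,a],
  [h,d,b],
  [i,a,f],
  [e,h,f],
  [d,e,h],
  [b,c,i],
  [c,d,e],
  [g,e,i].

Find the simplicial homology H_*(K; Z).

We work with the vertex ordering a < b < c < d < e < f < g < h < i. The simplices of K, each written with vertices in increasing order, are:

  0-simplices (9): a, b, c, d, e, f, g, h, i
  1-simplices (27): ac, ad, af, ag, ah, ai, bc, bd, bf, bg, bh, bi, cd, ce, ch, ci, de, dg, dh, ef, eg, eh, ei, fg, fh, fi, gi
  2-simplices (18): acd, ach, adg, afh, afi, agi, bch, bci, bdg, bdh, bfg, bfi, cde, cei, deh, efg, efh, egi

so the chain groups are C_0 ≅ Z^9, C_1 ≅ Z^27, C_2 ≅ Z^18.

Boundary ∂_1: C_1 → C_0 is given by ∂[p,q] = [q] − [p]. For instance
  ∂bc = c − b.
As a 9×27 matrix over Z this has rank 8, with invariant factors (1,1,1,1,1,1,1,1).

The boundary map ∂_2: C_2 → C_1 acts by ∂[p,q,r] = [q,r] − [p,r] + [p,q]. For instance
  ∂bfg = fg − bg + bf,
  ∂acd = cd − ad + ac.
This gives a 27×18 integer matrix of rank 18; reducing to Smith normal form yields diagonal entries (1,1,1,1,1,1,1,1,1,1,1,1,1,1,1,1,1,2).

From H_k ≅ ker(∂_k) / im(∂_{k+1}) we obtain:

  H_0: rank C_0 − rank ∂_1 = 9 − 8 = 1, and the invariant factors of ∂_1 are all 1, so H_0 ≅ Z.
  H_1: rank ker ∂_1 − rank ∂_2 = (27 − 8) − 18 = 1, and ∂_2 has invariant factor 2 > 1, so H_1 ≅ Z ⊕ Z_2.
  H_2: rank ker ∂_2 − rank ∂_3 = (18 − 18) − 0 = 0, and there is no ∂_3, so H_2 ≅ 0.

As a check, the Euler characteristic is 9 − 27 + 18 = 0, which agrees with 1 − 1 + 0 = 0.
(K is a triangulation of the Klein bottle.)

H_0 ≅ Z,  H_1 ≅ Z ⊕ Z_2,  H_2 = 0.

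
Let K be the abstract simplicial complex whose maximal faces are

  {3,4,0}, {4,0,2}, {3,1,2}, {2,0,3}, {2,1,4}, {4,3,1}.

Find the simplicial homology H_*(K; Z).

H_0 = Z,  H_1 = 0,  H_2 = Z.

Fix the vertex order 0 < 1 < 2 < 3 < 4 and write every simplex with vertices in increasing order. Then dim K = 2 and the simplices of K are:

  0-simplices (5): [0], [1], [2], [3], [4]
  1-simplices (9): [0,2], [0,3], [0,4], [1,2], [1,3], [1,4], [2,3], [2,4], [3,4]
  2-simplices (6): [0,2,3], [0,2,4], [0,3,4], [1,2,3], [1,2,4], [1,3,4]

so the chain groups are C_0 ≅ Z^5, C_1 ≅ Z^9, C_2 ≅ Z^6.

Boundary ∂_1: C_1 → C_0 maps an edge to its endpoints' difference, ∂[p,q] = q − p.
The resulting 5×9 matrix has rank 4, and its Smith normal form has invariant factors (1,1,1,1).

Boundary ∂_2: C_2 → C_1 maps a triangle to the signed sum of its edges. For instance
  ∂[0,2,3] = [2,3] − [0,3] + [0,2],
  ∂[1,2,3] = [2,3] − [1,3] + [1,2].
This gives a 9×6 integer matrix of rank 5; reducing to Smith normal form yields diagonal entries (1,1,1,1,1).

From H_k ≅ ker(∂_k) / im(∂_{k+1}) we obtain:

  H_0: rank C_0 − rank ∂_1 = 5 − 4 = 1, and the invariant factors of ∂_1 are all 1, so H_0 = Z.
  H_1: rank ker ∂_1 − rank ∂_2 = (9 − 4) − 5 = 0, and the invariant factors of ∂_2 are all 1, so H_1 = 0.
  H_2: rank ker ∂_2 − rank ∂_3 = (6 − 5) − 0 = 1, and there is no ∂_3, so H_2 = Z.

As a check, the Euler characteristic is 5 − 9 + 6 = 2, which agrees with 1 − 0 + 1 = 2.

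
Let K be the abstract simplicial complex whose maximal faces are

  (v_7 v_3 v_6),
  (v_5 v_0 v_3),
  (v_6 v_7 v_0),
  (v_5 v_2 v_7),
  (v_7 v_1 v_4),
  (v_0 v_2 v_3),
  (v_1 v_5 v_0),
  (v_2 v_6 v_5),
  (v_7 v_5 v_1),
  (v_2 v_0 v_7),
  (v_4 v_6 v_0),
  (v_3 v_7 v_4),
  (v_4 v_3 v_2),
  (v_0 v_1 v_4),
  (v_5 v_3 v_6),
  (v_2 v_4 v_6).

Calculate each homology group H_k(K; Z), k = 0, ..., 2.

H_0 ≅ Z,  H_1 ≅ Z^2,  H_2 ≅ Z.

We work with the vertex ordering v_0 < v_1 < v_2 < v_3 < v_4 < v_5 < v_6 < v_7. The simplices of K, each written with vertices in increasing order, are:

  0-simplices (8): [v_0], [v_1], [v_2], [v_3], [v_4], [v_5], [v_6], [v_7]
  1-simplices (24): (24 of them)
  2-simplices (16): (16 of them)

Hence C_0 ≅ Z^8, C_1 ≅ Z^24, C_2 ≅ Z^16.

The boundary map ∂_1: C_1 → C_0 sends each edge [p,q] (with p < q) to q − p.
As a 8×24 matrix over Z this has rank 7, with invariant factors (1,1,1,1,1,1,1).

∂_2: C_2 → C_1 maps a triangle to the signed sum of its edges. For instance
  ∂[v_2,v_5,v_6] = [v_5,v_6] − [v_2,v_6] + [v_2,v_5],
  ∂[v_3,v_4,v_7] = [v_4,v_7] − [v_3,v_7] + [v_3,v_4].
The resulting 24×16 matrix has rank 15, and its Smith normal form has invariant factors (1,1,1,1,1,1,1,1,1,1,1,1,1,1,1).

Computing H_k = (kernel of ∂_k) / (image of ∂_{k+1}):

  H_0: rank C_0 − rank ∂_1 = 8 − 7 = 1, and the invariant factors of ∂_1 are all 1, so H_0 ≅ Z.
  H_1: rank ker ∂_1 − rank ∂_2 = (24 − 7) − 15 = 2, and the invariant factors of ∂_2 are all 1, so H_1 ≅ Z^2.
  H_2: rank ker ∂_2 − rank ∂_3 = (16 − 15) − 0 = 1, and there is no ∂_3, so H_2 ≅ Z.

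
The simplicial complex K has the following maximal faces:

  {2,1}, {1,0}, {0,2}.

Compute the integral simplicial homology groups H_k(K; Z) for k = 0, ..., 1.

H_0 = Z,  H_1 = Z.

Take the total order 0 < 1 < 2 on the vertex set. Then K (dimension 1) consists of the simplices:

  0-simplices (3): [0], [1], [2]
  1-simplices (3): [0,1], [0,2], [1,2]

Hence C_0 ≅ Z^3, C_1 ≅ Z^3.

The boundary map ∂_1: C_1 → C_0 is given by ∂[p,q] = [q] − [p].
This gives a 3×3 integer matrix of rank 2; reducing to Smith normal form yields diagonal entries (1,1).

Reading off H_k = ker ∂_k / im ∂_{k+1}:

  H_0: rank C_0 − rank ∂_1 = 3 − 2 = 1, and the invariant factors of ∂_1 are all 1, so H_0 ≅ Z.
  H_1: rank ker ∂_1 − rank ∂_2 = (3 − 2) − 0 = 1, and there is no ∂_2, so H_1 ≅ Z.

As a check, the Euler characteristic is 3 − 3 = 0, which agrees with 1 − 1 = 0.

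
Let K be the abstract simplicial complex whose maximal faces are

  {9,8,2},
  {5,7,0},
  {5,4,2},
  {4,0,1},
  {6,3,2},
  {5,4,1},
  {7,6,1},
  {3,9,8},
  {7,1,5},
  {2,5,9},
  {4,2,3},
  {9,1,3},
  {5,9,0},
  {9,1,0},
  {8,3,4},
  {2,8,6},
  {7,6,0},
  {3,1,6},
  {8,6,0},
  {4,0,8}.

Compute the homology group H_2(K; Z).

Fix the vertex order 0 < 1 < 2 < 3 < 4 < 5 < 6 < 7 < 8 < 9 and write every simplex with vertices in increasing order. Then dim K = 2 and the simplices of K are:

  0-simplices (10): [0], [1], [2], [3], [4], [5], [6], [7], [8], [9]
  1-simplices (30): (30 of them)
  2-simplices (20): (20 of them)

Hence C_0 ≅ Z^10, C_1 ≅ Z^30, C_2 ≅ Z^20.

The boundary map ∂_1: C_1 → C_0 is given by ∂[p,q] = [q] − [p]. For instance
  ∂[1,6] = [6] − [1].
The 10×30 boundary matrix has rank 9 and Smith normal form diag(1,1,1,1,1,1,1,1,1).

Boundary ∂_2: C_2 → C_1 maps a triangle to the signed sum of its edges. For instance
  ∂[3,8,9] = [8,9] − [3,9] + [3,8],
  ∂[0,6,8] = [6,8] − [0,8] + [0,6].
The 30×20 boundary matrix has rank 20 and Smith normal form diag(1,1,1,1,1,1,1,1,1,1,1,1,1,1,1,1,1,1,1,2).

Computing H_k = (kernel of ∂_k) / (image of ∂_{k+1}):

  H_2: rank ker ∂_2 − rank ∂_3 = (20 − 20) − 0 = 0, and there is no ∂_3, so H_2 = 0.

H_2 ≅ 0.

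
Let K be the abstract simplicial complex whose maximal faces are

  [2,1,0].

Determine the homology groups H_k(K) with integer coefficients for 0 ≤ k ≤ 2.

K has 3 vertices, 3 edges, 1 triangle.
rank ∂_0 = 0, rank ∂_1 = 2 ⇒ b_0 = 3 − 0 − 2 = 1; all invariant factors of ∂_1 are 1 so no torsion. So H_0 ≅ Z.
rank ∂_1 = 2, rank ∂_2 = 1 ⇒ b_1 = 3 − 2 − 1 = 0; all invariant factors of ∂_2 are 1 so no torsion. So H_1 ≅ 0.
rank ∂_2 = 1, rank ∂_3 = 0 ⇒ b_2 = 1 − 1 − 0 = 0. So H_2 ≅ 0.

H_0 = Z,  H_1 = 0,  H_2 = 0.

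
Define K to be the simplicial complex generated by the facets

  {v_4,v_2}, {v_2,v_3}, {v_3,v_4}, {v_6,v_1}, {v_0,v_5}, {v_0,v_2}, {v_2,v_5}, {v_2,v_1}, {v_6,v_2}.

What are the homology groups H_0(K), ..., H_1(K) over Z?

Order the vertices as v_0 < v_1 < v_2 < v_3 < v_4 < v_5 < v_6. Listing each simplex with vertices in this order, K has dimension 1 with simplices:

  0-simplices (7): [v_0], [v_1], [v_2], [v_3], [v_4], [v_5], [v_6]
  1-simplices (9): [v_0,v_2], [v_0,v_5], [v_1,v_2], [v_1,v_6], [v_2,v_3], [v_2,v_4], [v_2,v_5], [v_2,v_6], [v_3,v_4]

Hence C_0 ≅ Z^7, C_1 ≅ Z^9.

Boundary ∂_1: C_1 → C_0 maps an edge to its endpoints' difference, ∂[p,q] = q − p. For instance
  ∂[v_0,v_2] = [v_2] − [v_0].
This gives a 7×9 integer matrix of rank 6; reducing to Smith normal form yields diagonal entries (1,1,1,1,1,1).

From H_k ≅ ker(∂_k) / im(∂_{k+1}) we obtain:

  H_0: rank C_0 − rank ∂_1 = 7 − 6 = 1, and the invariant factors of ∂_1 are all 1, so H_0 = Z.
  H_1: rank ker ∂_1 − rank ∂_2 = (9 − 6) − 0 = 3, and there is no ∂_2, so H_1 = Z^3.

As a check, the Euler characteristic is 7 − 9 = -2, which agrees with 1 − 3 = -2.

H_0 = Z,  H_1 = Z^3.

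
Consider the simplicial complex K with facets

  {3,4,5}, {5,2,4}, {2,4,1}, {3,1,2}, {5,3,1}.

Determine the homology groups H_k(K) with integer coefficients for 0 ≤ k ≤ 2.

H_0 ≅ Z,  H_1 ≅ Z,  H_2 = 0.

Take the total order 1 < 2 < 3 < 4 < 5 on the vertex set. Then K (dimension 2) consists of the simplices:

  0-simplices (5): [1], [2], [3], [4], [5]
  1-simplices (10): [1,2], [1,3], [1,4], [1,5], [2,3], [2,4], [2,5], [3,4], [3,5], [4,5]
  2-simplices (5): [1,2,3], [1,2,4], [1,3,5], [2,4,5], [3,4,5]

giving chain groups C_0 ≅ Z^5, C_1 ≅ Z^10, C_2 ≅ Z^5.

∂_1: C_1 → C_0 sends each edge [p,q] (with p < q) to q − p.
This gives a 5×10 integer matrix of rank 4; reducing to Smith normal form yields diagonal entries (1,1,1,1).

∂_2: C_2 → C_1 acts by ∂[p,q,r] = [q,r] − [p,r] + [p,q]. For instance
  ∂[2,4,5] = [4,5] − [2,5] + [2,4],
  ∂[3,4,5] = [4,5] − [3,5] + [3,4].
This gives a 10×5 integer matrix of rank 5; reducing to Smith normal form yields diagonal entries (1,1,1,1,1).

Now H_k = ker ∂_k / im ∂_{k+1}, so:

  H_0: rank C_0 − rank ∂_1 = 5 − 4 = 1, and the invariant factors of ∂_1 are all 1, so H_0 = Z.
  H_1: rank ker ∂_1 − rank ∂_2 = (10 − 4) − 5 = 1, and the invariant factors of ∂_2 are all 1, so H_1 = Z.
  H_2: rank ker ∂_2 − rank ∂_3 = (5 − 5) − 0 = 0, and there is no ∂_3, so H_2 = 0.

As a check, the Euler characteristic is 5 − 10 + 5 = 0, which agrees with 1 − 1 + 0 = 0.
(K is a triangulation of the Möbius band.)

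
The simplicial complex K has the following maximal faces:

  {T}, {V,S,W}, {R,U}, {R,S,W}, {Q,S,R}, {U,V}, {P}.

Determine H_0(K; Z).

Fix the vertex order P < Q < R < S < T < U < V < W and write every simplex with vertices in increasing order. Then dim K = 2 and the simplices of K are:

  0-simplices (8): P, Q, R, S, T, U, V, W
  1-simplices (9): QR, QS, RS, RU, RW, SV, SW, UV, VW
  2-simplices (3): QRS, RSW, SVW

so the chain groups are C_0 ≅ Z^8, C_1 ≅ Z^9, C_2 ≅ Z^3.

Boundary ∂_1: C_1 → C_0 maps an edge to its endpoints' difference, ∂[p,q] = q − p. For instance
  ∂RW = W − R.
The resulting 8×9 matrix has rank 5, and its Smith normal form has invariant factors (1,1,1,1,1).

The boundary map ∂_2: C_2 → C_1 acts by ∂[p,q,r] = [q,r] − [p,r] + [p,q]. For instance
  ∂QRS = RS − QS + QR,
  ∂SVW = VW − SW + SV.
The 9×3 boundary matrix has rank 3 and Smith normal form diag(1,1,1).

From H_k ≅ ker(∂_k) / im(∂_{k+1}) we obtain:

  H_0: rank C_0 − rank ∂_1 = 8 − 5 = 3, and the invariant factors of ∂_1 are all 1, so H_0 = Z^3.

H_0 = Z^3.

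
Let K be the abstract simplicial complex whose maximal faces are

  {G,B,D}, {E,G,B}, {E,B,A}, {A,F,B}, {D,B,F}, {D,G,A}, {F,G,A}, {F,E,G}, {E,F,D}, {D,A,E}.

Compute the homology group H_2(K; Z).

We work with the vertex ordering A < B < D < E < F < G. The simplices of K, each written with vertices in increasing order, are:

  0-simplices (6): A, B, D, E, F, G
  1-simplices (15): AB, AD, AE, AF, AG, BD, BE, BF, BG, DE, DF, DG, EF, EG, FG
  2-simplices (10): ABE, ABF, ADE, ADG, AFG, BDF, BDG, BEG, DEF, EFG

giving chain groups C_0 ≅ Z^6, C_1 ≅ Z^15, C_2 ≅ Z^10.

Boundary ∂_1: C_1 → C_0 is given by ∂[p,q] = [q] − [p]. For instance
  ∂AF = F − A.
The 6×15 boundary matrix has rank 5 and Smith normal form diag(1,1,1,1,1).

The boundary map ∂_2: C_2 → C_1 sends each 2-simplex [p,q,r] to [q,r] − [p,r] + [p,q]. For instance
  ∂ADG = DG − AG + AD,
  ∂AFG = FG − AG + AF.
The resulting 15×10 matrix has rank 10, and its Smith normal form has invariant factors (1,1,1,1,1,1,1,1,1,2).

From H_k ≅ ker(∂_k) / im(∂_{k+1}) we obtain:

  H_2: rank ker ∂_2 − rank ∂_3 = (10 − 10) − 0 = 0, and there is no ∂_3, so H_2 = 0.

H_2 = 0.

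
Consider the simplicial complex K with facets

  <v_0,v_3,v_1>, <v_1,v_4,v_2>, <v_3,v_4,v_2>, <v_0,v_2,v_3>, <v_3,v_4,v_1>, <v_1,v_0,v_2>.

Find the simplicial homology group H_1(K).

H_1 = 0.

Take the total order v_0 < v_1 < v_2 < v_3 < v_4 on the vertex set. Then K (dimension 2) consists of the simplices:

  0-simplices (5): [v_0], [v_1], [v_2], [v_3], [v_4]
  1-simplices (9): [v_0,v_1], [v_0,v_2], [v_0,v_3], [v_1,v_2], [v_1,v_3], [v_1,v_4], [v_2,v_3], [v_2,v_4], [v_3,v_4]
  2-simplices (6): [v_0,v_1,v_2], [v_0,v_1,v_3], [v_0,v_2,v_3], [v_1,v_2,v_4], [v_1,v_3,v_4], [v_2,v_3,v_4]

giving chain groups C_0 ≅ Z^5, C_1 ≅ Z^9, C_2 ≅ Z^6.

∂_1: C_1 → C_0 maps an edge to its endpoints' difference, ∂[p,q] = q − p. For instance
  ∂[v_1,v_4] = [v_4] − [v_1].
This gives a 5×9 integer matrix of rank 4; reducing to Smith normal form yields diagonal entries (1,1,1,1).

The boundary map ∂_2: C_2 → C_1 acts by ∂[p,q,r] = [q,r] − [p,r] + [p,q]. For instance
  ∂[v_0,v_1,v_3] = [v_1,v_3] − [v_0,v_3] + [v_0,v_1],
  ∂[v_0,v_1,v_2] = [v_1,v_2] − [v_0,v_2] + [v_0,v_1].
This gives a 9×6 integer matrix of rank 5; reducing to Smith normal form yields diagonal entries (1,1,1,1,1).

Computing H_k = (kernel of ∂_k) / (image of ∂_{k+1}):

  H_1: rank ker ∂_1 − rank ∂_2 = (9 − 4) − 5 = 0, and the invariant factors of ∂_2 are all 1, so H_1 = 0.

(K is a triangulation of the 2-sphere S^2.)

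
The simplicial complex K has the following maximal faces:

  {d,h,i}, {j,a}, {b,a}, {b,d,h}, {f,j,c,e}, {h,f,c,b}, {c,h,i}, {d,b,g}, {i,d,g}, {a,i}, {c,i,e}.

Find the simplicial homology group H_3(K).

Fix the vertex order a < b < c < d < e < f < g < h < i < j and write every simplex with vertices in increasing order. Then dim K = 3 and the simplices of K are:

  0-simplices (10): a, b, c, d, e, f, g, h, i, j
  1-simplices (23): ab, ai, aj, bc, bd, bf, bg, bh, ce, cf, ch, ci, cj, dg, dh, di, ef, ei, ej, fh, fj, gi, hi
  2-simplices (14): bcf, bch, bdg, bdh, bfh, cef, cei, cej, cfh, cfj, chi, dgi, dhi, efj
  3-simplices (2): bcfh, cefj

so the chain groups are C_0 ≅ Z^10, C_1 ≅ Z^23, C_2 ≅ Z^14, C_3 ≅ Z^2.

∂_1: C_1 → C_0 sends each edge [p,q] (with p < q) to q − p. For instance
  ∂bf = f − b.
The 10×23 boundary matrix has rank 9 and Smith normal form diag(1,1,1,1,1,1,1,1,1).

Boundary ∂_2: C_2 → C_1 acts by ∂[p,q,r] = [q,r] − [p,r] + [p,q]. For instance
  ∂bcf = cf − bf + bc,
  ∂bfh = fh − bh + bf.
As a 23×14 matrix over Z this has rank 12, with invariant factors (1,1,1,1,1,1,1,1,1,1,1,1).

The boundary map ∂_3: C_3 → C_2 sends each 3-simplex σ to the alternating sum Σ_i (−1)^i (σ with its i-th vertex removed). For instance
  ∂cefj = efj − cfj + cej − cef,
  ∂bcfh = cfh − bfh + bch − bcf.
The 14×2 boundary matrix has rank 2 and Smith normal form diag(1,1).

From H_k ≅ ker(∂_k) / im(∂_{k+1}) we obtain:

  H_3: rank ker ∂_3 − rank ∂_4 = (2 − 2) − 0 = 0, and there is no ∂_4, so H_3 ≅ 0.

H_3 = 0.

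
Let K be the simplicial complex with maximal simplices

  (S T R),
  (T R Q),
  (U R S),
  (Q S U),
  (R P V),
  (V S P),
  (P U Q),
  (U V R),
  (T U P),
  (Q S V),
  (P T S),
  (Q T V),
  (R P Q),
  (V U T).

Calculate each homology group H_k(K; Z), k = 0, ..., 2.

Order the vertices as P < Q < R < S < T < U < V. Listing each simplex with vertices in this order, K has dimension 2 with simplices:

  0-simplices (7): P, Q, R, S, T, U, V
  1-simplices (21): PQ, PR, PS, PT, PU, PV, QR, QS, QT, QU, QV, RS, RT, RU, RV, ST, SU, SV, TU, TV, UV
  2-simplices (14): PQR, PQU, PRV, PST, PSV, PTU, QRT, QSU, QSV, QTV, RST, RSU, RUV, TUV

giving chain groups C_0 ≅ Z^7, C_1 ≅ Z^21, C_2 ≅ Z^14.

Boundary ∂_1: C_1 → C_0 is given by ∂[p,q] = [q] − [p]. For instance
  ∂RT = T − R.
The 7×21 boundary matrix has rank 6 and Smith normal form diag(1,1,1,1,1,1).

The boundary map ∂_2: C_2 → C_1 sends each 2-simplex [p,q,r] to [q,r] − [p,r] + [p,q]. For instance
  ∂PST = ST − PT + PS,
  ∂RST = ST − RT + RS.
As a 21×14 matrix over Z this has rank 13, with invariant factors (1,1,1,1,1,1,1,1,1,1,1,1,1).

Now H_k = ker ∂_k / im ∂_{k+1}, so:

  H_0: rank C_0 − rank ∂_1 = 7 − 6 = 1, and the invariant factors of ∂_1 are all 1, so H_0 = Z.
  H_1: rank ker ∂_1 − rank ∂_2 = (21 − 6) − 13 = 2, and the invariant factors of ∂_2 are all 1, so H_1 = Z^2.
  H_2: rank ker ∂_2 − rank ∂_3 = (14 − 13) − 0 = 1, and there is no ∂_3, so H_2 = Z.

As a check, the Euler characteristic is 7 − 21 + 14 = 0, which agrees with 1 − 2 + 1 = 0.

H_0 ≅ Z,  H_1 ≅ Z^2,  H_2 ≅ Z.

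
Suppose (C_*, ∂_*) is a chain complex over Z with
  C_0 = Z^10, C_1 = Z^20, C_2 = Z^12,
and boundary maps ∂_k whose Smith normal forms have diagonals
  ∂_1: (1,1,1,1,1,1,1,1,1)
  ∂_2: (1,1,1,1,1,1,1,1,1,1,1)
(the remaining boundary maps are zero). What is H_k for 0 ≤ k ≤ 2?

H_0 = Z,  H_1 = 0,  H_2 = Z.

H_0: b_0 = 10 − 0 − 9 = 1; torsion from ∂_1 factors > 1: none. So H_0 = Z.
H_1: b_1 = 20 − 9 − 11 = 0; torsion from ∂_2 factors > 1: none. So H_1 = 0.
H_2: b_2 = 12 − 11 − 0 = 1; torsion from ∂_3 factors > 1: none. So H_2 = Z.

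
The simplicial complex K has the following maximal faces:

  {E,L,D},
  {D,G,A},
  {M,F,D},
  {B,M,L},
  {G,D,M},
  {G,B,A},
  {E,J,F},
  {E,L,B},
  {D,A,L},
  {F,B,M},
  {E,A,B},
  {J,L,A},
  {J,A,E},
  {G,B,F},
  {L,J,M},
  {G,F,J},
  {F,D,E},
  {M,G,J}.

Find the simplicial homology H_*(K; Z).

Fix the vertex order A < B < D < E < F < G < J < L < M and write every simplex with vertices in increasing order. Then dim K = 2 and the simplices of K are:

  0-simplices (9): A, B, D, E, F, G, J, L, M
  1-simplices (27): AB, AD, AE, AG, AJ, AL, BE, BF, BG, BL, BM, DE, DF, DG, DL, DM, EF, EJ, EL, FG, FJ, FM, GJ, GM, JL, JM, LM
  2-simplices (18): ABE, ABG, ADG, ADL, AEJ, AJL, BEL, BFG, BFM, BLM, DEF, DEL, DFM, DGM, EFJ, FGJ, GJM, JLM

so the chain groups are C_0 ≅ Z^9, C_1 ≅ Z^27, C_2 ≅ Z^18.

∂_1: C_1 → C_0 maps an edge to its endpoints' difference, ∂[p,q] = q − p.
This gives a 9×27 integer matrix of rank 8; reducing to Smith normal form yields diagonal entries (1,1,1,1,1,1,1,1).

∂_2: C_2 → C_1 sends each 2-simplex [p,q,r] to [q,r] − [p,r] + [p,q]. For instance
  ∂EFJ = FJ − EJ + EF,
  ∂BFG = FG − BG + BF.
As a 27×18 matrix over Z this has rank 18, with invariant factors (1,1,1,1,1,1,1,1,1,1,1,1,1,1,1,1,1,2).

From H_k ≅ ker(∂_k) / im(∂_{k+1}) we obtain:

  H_0: rank C_0 − rank ∂_1 = 9 − 8 = 1, and the invariant factors of ∂_1 are all 1, so H_0 ≅ Z.
  H_1: rank ker ∂_1 − rank ∂_2 = (27 − 8) − 18 = 1, and ∂_2 has invariant factor 2 > 1, so H_1 ≅ Z ⊕ Z/2.
  H_2: rank ker ∂_2 − rank ∂_3 = (18 − 18) − 0 = 0, and there is no ∂_3, so H_2 ≅ 0.

As a check, the Euler characteristic is 9 − 27 + 18 = 0, which agrees with 1 − 1 + 0 = 0.

H_0 ≅ Z,  H_1 ≅ Z ⊕ Z/2,  H_2 = 0.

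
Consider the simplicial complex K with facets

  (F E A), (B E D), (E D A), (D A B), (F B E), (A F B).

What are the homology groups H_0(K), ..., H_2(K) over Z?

H_0 ≅ Z,  H_1 = 0,  H_2 ≅ Z.

K has 5 vertices, 9 edges, 6 triangles.
rank ∂_0 = 0, rank ∂_1 = 4 ⇒ b_0 = 5 − 0 − 4 = 1; all invariant factors of ∂_1 are 1 so no torsion. So H_0 = Z.
rank ∂_1 = 4, rank ∂_2 = 5 ⇒ b_1 = 9 − 4 − 5 = 0; all invariant factors of ∂_2 are 1 so no torsion. So H_1 = 0.
rank ∂_2 = 5, rank ∂_3 = 0 ⇒ b_2 = 6 − 5 − 0 = 1. So H_2 = Z.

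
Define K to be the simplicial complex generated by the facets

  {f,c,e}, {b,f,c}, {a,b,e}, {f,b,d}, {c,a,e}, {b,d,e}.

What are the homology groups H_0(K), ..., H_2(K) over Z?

Order the vertices as a < b < c < d < e < f. Listing each simplex with vertices in this order, K has dimension 2 with simplices:

  0-simplices (6): a, b, c, d, e, f
  1-simplices (12): ab, ac, ae, bc, bd, be, bf, ce, cf, de, df, ef
  2-simplices (6): abe, ace, bcf, bde, bdf, cef

so the chain groups are C_0 ≅ Z^6, C_1 ≅ Z^12, C_2 ≅ Z^6.

The boundary map ∂_1: C_1 → C_0 maps an edge to its endpoints' difference, ∂[p,q] = q − p.
The 6×12 boundary matrix has rank 5 and Smith normal form diag(1,1,1,1,1).

The boundary map ∂_2: C_2 → C_1 maps a triangle to the signed sum of its edges. For instance
  ∂bdf = df − bf + bd,
  ∂ace = ce − ae + ac.
The 12×6 boundary matrix has rank 6 and Smith normal form diag(1,1,1,1,1,1).

Now H_k = ker ∂_k / im ∂_{k+1}, so:

  H_0: rank C_0 − rank ∂_1 = 6 − 5 = 1, and the invariant factors of ∂_1 are all 1, so H_0 = Z.
  H_1: rank ker ∂_1 − rank ∂_2 = (12 − 5) − 6 = 1, and the invariant factors of ∂_2 are all 1, so H_1 = Z.
  H_2: rank ker ∂_2 − rank ∂_3 = (6 − 6) − 0 = 0, and there is no ∂_3, so H_2 = 0.

As a check, the Euler characteristic is 6 − 12 + 6 = 0, which agrees with 1 − 1 + 0 = 0.

H_0 = Z,  H_1 = Z,  H_2 = 0.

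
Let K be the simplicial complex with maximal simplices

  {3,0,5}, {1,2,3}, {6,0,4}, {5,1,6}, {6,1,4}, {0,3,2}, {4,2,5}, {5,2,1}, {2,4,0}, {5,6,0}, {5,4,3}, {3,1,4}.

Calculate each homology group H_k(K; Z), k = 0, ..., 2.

We work with the vertex ordering 0 < 1 < 2 < 3 < 4 < 5 < 6. The simplices of K, each written with vertices in increasing order, are:

  0-simplices (7): [0], [1], [2], [3], [4], [5], [6]
  1-simplices (18): [0,2], [0,3], [0,4], [0,5], [0,6], [1,2], [1,3], [1,4], [1,5], [1,6], [2,3], [2,4], [2,5], [3,4], [3,5], [4,5], [4,6], [5,6]
  2-simplices (12): [0,2,3], [0,2,4], [0,3,5], [0,4,6], [0,5,6], [1,2,3], [1,2,5], [1,3,4], [1,4,6], [1,5,6], [2,4,5], [3,4,5]

giving chain groups C_0 ≅ Z^7, C_1 ≅ Z^18, C_2 ≅ Z^12.

Boundary ∂_1: C_1 → C_0 maps an edge to its endpoints' difference, ∂[p,q] = q − p.
The 7×18 boundary matrix has rank 6 and Smith normal form diag(1,1,1,1,1,1).

The boundary map ∂_2: C_2 → C_1 acts by ∂[p,q,r] = [q,r] − [p,r] + [p,q]. For instance
  ∂[1,5,6] = [5,6] − [1,6] + [1,5],
  ∂[0,2,4] = [2,4] − [0,4] + [0,2].
As a 18×12 matrix over Z this has rank 12, with invariant factors (1,1,1,1,1,1,1,1,1,1,1,2).

From H_k ≅ ker(∂_k) / im(∂_{k+1}) we obtain:

  H_0: rank C_0 − rank ∂_1 = 7 − 6 = 1, and the invariant factors of ∂_1 are all 1, so H_0 ≅ Z.
  H_1: rank ker ∂_1 − rank ∂_2 = (18 − 6) − 12 = 0, and ∂_2 has invariant factor 2 > 1, so H_1 ≅ Z/2.
  H_2: rank ker ∂_2 − rank ∂_3 = (12 − 12) − 0 = 0, and there is no ∂_3, so H_2 ≅ 0.

H_0 ≅ Z,  H_1 ≅ Z/2,  H_2 = 0.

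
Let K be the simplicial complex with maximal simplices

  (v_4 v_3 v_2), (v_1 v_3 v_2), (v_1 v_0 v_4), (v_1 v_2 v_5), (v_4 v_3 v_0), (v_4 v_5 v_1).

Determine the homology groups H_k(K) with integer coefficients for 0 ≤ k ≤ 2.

Fix the vertex order v_0 < v_1 < v_2 < v_3 < v_4 < v_5 and write every simplex with vertices in increasing order. Then dim K = 2 and the simplices of K are:

  0-simplices (6): [v_0], [v_1], [v_2], [v_3], [v_4], [v_5]
  1-simplices (12): [v_0,v_1], [v_0,v_3], [v_0,v_4], [v_1,v_2], [v_1,v_3], [v_1,v_4], [v_1,v_5], [v_2,v_3], [v_2,v_4], [v_2,v_5], [v_3,v_4], [v_4,v_5]
  2-simplices (6): [v_0,v_1,v_4], [v_0,v_3,v_4], [v_1,v_2,v_3], [v_1,v_2,v_5], [v_1,v_4,v_5], [v_2,v_3,v_4]

giving chain groups C_0 ≅ Z^6, C_1 ≅ Z^12, C_2 ≅ Z^6.

∂_1: C_1 → C_0 sends each edge [p,q] (with p < q) to q − p.
This gives a 6×12 integer matrix of rank 5; reducing to Smith normal form yields diagonal entries (1,1,1,1,1).

The boundary map ∂_2: C_2 → C_1 acts by ∂[p,q,r] = [q,r] − [p,r] + [p,q]. For instance
  ∂[v_0,v_3,v_4] = [v_3,v_4] − [v_0,v_4] + [v_0,v_3],
  ∂[v_1,v_4,v_5] = [v_4,v_5] − [v_1,v_5] + [v_1,v_4].
The 12×6 boundary matrix has rank 6 and Smith normal form diag(1,1,1,1,1,1).

Reading off H_k = ker ∂_k / im ∂_{k+1}:

  H_0: rank C_0 − rank ∂_1 = 6 − 5 = 1, and the invariant factors of ∂_1 are all 1, so H_0 = Z.
  H_1: rank ker ∂_1 − rank ∂_2 = (12 − 5) − 6 = 1, and the invariant factors of ∂_2 are all 1, so H_1 = Z.
  H_2: rank ker ∂_2 − rank ∂_3 = (6 − 6) − 0 = 0, and there is no ∂_3, so H_2 = 0.

As a check, the Euler characteristic is 6 − 12 + 6 = 0, which agrees with 1 − 1 + 0 = 0.

H_0 = Z,  H_1 = Z,  H_2 = 0.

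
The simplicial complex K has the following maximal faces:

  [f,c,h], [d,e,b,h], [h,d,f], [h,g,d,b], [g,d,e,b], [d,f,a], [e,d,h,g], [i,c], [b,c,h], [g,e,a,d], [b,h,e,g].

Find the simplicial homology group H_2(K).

H_2 = 0.

We work with the vertex ordering a < b < c < d < e < f < g < h < i. The simplices of K, each written with vertices in increasing order, are:

  0-simplices (9): a, b, c, d, e, f, g, h, i
  1-simplices (20): ad, ae, af, ag, bc, bd, be, bg, bh, cf, ch, ci, de, df, dg, dh, eg, eh, fh, gh
  2-simplices (17): ade, adf, adg, aeg, bch, bde, bdg, bdh, beg, beh, bgh, cfh, deg, deh, dfh, dgh, egh
  3-simplices (6): adeg, bdeg, bdeh, bdgh, begh, degh

so the chain groups are C_0 ≅ Z^9, C_1 ≅ Z^20, C_2 ≅ Z^17, C_3 ≅ Z^6.

Boundary ∂_1: C_1 → C_0 sends each edge [p,q] (with p < q) to q − p.
The 9×20 boundary matrix has rank 8 and Smith normal form diag(1,1,1,1,1,1,1,1).

∂_2: C_2 → C_1 sends each 2-simplex [p,q,r] to [q,r] − [p,r] + [p,q]. For instance
  ∂deh = eh − dh + de,
  ∂egh = gh − eh + eg.
The 20×17 boundary matrix has rank 12 and Smith normal form diag(1,1,1,1,1,1,1,1,1,1,1,1).

∂_3: C_3 → C_2 sends each 3-simplex σ to the alternating sum Σ_i (−1)^i (σ with its i-th vertex removed). For instance
  ∂adeg = deg − aeg + adg − ade,
  ∂bdeh = deh − beh + bdh − bde.
The 17×6 boundary matrix has rank 5 and Smith normal form diag(1,1,1,1,1).

Reading off H_k = ker ∂_k / im ∂_{k+1}:

  H_2: rank ker ∂_2 − rank ∂_3 = (17 − 12) − 5 = 0, and the invariant factors of ∂_3 are all 1, so H_2 ≅ 0.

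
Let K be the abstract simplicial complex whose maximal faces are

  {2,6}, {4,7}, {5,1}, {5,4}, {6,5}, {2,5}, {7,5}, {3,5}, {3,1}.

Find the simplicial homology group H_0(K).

We work with the vertex ordering 1 < 2 < 3 < 4 < 5 < 6 < 7. The simplices of K, each written with vertices in increasing order, are:

  0-simplices (7): [1], [2], [3], [4], [5], [6], [7]
  1-simplices (9): [1,3], [1,5], [2,5], [2,6], [3,5], [4,5], [4,7], [5,6], [5,7]

Hence C_0 ≅ Z^7, C_1 ≅ Z^9.

The boundary map ∂_1: C_1 → C_0 sends each edge [p,q] (with p < q) to q − p.
As a 7×9 matrix over Z this has rank 6, with invariant factors (1,1,1,1,1,1).

Reading off H_k = ker ∂_k / im ∂_{k+1}:

  H_0: rank C_0 − rank ∂_1 = 7 − 6 = 1, and the invariant factors of ∂_1 are all 1, so H_0 ≅ Z.

(K is a triangulation of a wedge of 3 circles.)

H_0 ≅ Z.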